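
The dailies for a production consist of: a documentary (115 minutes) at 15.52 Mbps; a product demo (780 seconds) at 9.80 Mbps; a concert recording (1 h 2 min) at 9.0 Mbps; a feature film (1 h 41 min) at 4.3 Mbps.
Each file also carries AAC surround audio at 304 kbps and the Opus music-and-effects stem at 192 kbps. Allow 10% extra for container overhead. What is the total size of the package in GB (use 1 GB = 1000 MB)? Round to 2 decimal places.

Audio total: 304 + 192 = 496 kbps = 0.496 Mbps.
documentary: 16.016 Mbps × 6900 s × 1.10 = 121561.4 Mb
product demo: 10.296 Mbps × 780 s × 1.10 = 8834.0 Mb
concert recording: 9.496 Mbps × 3720 s × 1.10 = 38857.6 Mb
feature film: 4.796 Mbps × 6060 s × 1.10 = 31970.1 Mb
Total: 201223.2 Mb = 25152.9 MB.
= 25.15 GB.

25.15 GB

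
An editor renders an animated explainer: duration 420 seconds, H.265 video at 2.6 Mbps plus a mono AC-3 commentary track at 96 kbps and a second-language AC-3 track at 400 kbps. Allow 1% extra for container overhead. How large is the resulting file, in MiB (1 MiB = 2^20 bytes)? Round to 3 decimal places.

Audio total: 96 + 400 = 496 kbps = 0.496 Mbps.
Total bitrate: 2.6 + 0.496 = 3.096 Mbps.
Stream data: 3.096 Mbps × 420 s = 1300.3 Mb.
With 1% container overhead: ×1.01.
1,313 Mb = 164,165,400 bytes ÷ 1,048,576 = 156.6 MiB.

156.560 MiB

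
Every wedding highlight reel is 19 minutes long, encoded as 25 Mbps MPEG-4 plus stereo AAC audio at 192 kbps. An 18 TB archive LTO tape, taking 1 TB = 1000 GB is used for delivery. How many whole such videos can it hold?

5014

19 min = 1140 s
Audio: 192 kbps = 0.192 Mbps.
Total bitrate: 25.192 Mbps.
Per item: 25.192 Mbps × 1140 s = 28,719 Mb = 3,590 MB.
Capacity: 18 TB = 144,000,000 Mb; 5014.12 items → 5014 complete.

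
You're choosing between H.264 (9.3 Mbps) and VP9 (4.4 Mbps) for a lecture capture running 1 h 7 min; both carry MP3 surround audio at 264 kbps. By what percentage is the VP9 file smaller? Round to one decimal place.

1 h 7 min = 67 min = 4020 s
Audio: 264 kbps = 0.264 Mbps.
H.264: 9.564 Mbps × 4020 s = 38447.3 Mb = 4.806 GB.
VP9: 4.664 Mbps × 4020 s = 18749.3 Mb = 2.344 GB.
Reduction: (1 − 2.344/4.806) × 100 = 51.23%.

51.2%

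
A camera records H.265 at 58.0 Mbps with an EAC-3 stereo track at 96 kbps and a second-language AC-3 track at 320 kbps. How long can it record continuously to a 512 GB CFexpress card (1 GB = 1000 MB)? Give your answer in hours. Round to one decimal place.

19.5 hours

Audio total: 96 + 320 = 416 kbps = 0.416 Mbps.
Total bitrate: 58.0 + 0.416 = 58.416 Mbps.
Capacity: 512 GB = 4,096,000 Mb.
Recording time: 4,096,000 / 58.416 = 70,118 s ≈ 19.5 hours.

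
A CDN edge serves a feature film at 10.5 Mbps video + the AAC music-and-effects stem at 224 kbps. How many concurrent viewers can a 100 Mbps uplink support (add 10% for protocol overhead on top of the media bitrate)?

8

Audio: 224 kbps = 0.224 Mbps.
Per-viewer media rate: 10.724 Mbps.
On the wire with 10% overhead: 11.796 Mbps.
100 Mbps = 100.0 Mbps; 100.0 / 11.796 = 8.48 → 8 viewers.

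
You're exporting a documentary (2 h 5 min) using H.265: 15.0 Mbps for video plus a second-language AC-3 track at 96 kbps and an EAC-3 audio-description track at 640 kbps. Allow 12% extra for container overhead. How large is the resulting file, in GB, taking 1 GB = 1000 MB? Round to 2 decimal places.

2 h 5 min = 125 min = 7500 s
Audio total: 96 + 640 = 736 kbps = 0.736 Mbps.
Total bitrate: 15.0 + 0.736 = 15.736 Mbps.
Stream data: 15.736 Mbps × 7500 s = 118020.0 Mb.
With 12% container overhead: ×1.12.
132,182 Mb ÷ 8 = 16,523 MB → 16.52 GB.

16.52 GB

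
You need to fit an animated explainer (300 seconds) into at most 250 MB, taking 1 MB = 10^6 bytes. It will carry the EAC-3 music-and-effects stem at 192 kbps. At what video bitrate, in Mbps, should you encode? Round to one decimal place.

6.5 Mbps

Budget: 250 MB = 2000.0 Mb.
Total bitrate budget: 2000.0 Mb / 300 s = 6.667 Mbps.
Audio: 192 kbps = 0.192 Mbps.
Video: 6.667 − 0.192 = 6.475 Mbps.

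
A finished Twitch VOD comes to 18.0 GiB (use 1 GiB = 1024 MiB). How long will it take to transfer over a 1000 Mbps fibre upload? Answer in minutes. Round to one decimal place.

2.6 minutes

File: 18.0 GiB = 154618.8 Mb.
At 1000 Mbps: 154618.8 / 1000 = 154.6 s ≈ 2.58 minutes.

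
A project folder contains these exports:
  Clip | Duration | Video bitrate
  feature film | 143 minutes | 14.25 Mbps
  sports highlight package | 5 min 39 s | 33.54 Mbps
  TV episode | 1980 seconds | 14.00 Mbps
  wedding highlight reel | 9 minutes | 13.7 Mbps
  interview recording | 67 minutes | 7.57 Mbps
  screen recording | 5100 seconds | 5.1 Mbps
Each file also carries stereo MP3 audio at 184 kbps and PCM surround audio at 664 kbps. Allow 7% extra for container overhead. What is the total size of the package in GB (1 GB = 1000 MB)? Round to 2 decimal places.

Audio total: 184 + 664 = 848 kbps = 0.848 Mbps.
feature film: 15.098 Mbps × 8580 s × 1.07 = 138608.7 Mb
sports highlight package: 34.388 Mbps × 339 s × 1.07 = 12473.6 Mb
TV episode: 14.848 Mbps × 1980 s × 1.07 = 31457.0 Mb
wedding highlight reel: 14.548 Mbps × 540 s × 1.07 = 8405.8 Mb
interview recording: 8.418 Mbps × 4020 s × 1.07 = 36209.2 Mb
screen recording: 5.948 Mbps × 5100 s × 1.07 = 32458.2 Mb
Total: 259612.5 Mb = 32451.6 MB.
= 32.45 GB.

32.45 GB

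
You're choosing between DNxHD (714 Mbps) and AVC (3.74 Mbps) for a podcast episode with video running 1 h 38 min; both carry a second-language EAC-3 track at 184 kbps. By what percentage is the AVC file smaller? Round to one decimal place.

1 h 38 min = 98 min = 5880 s
Audio: 184 kbps = 0.184 Mbps.
DNxHD: 714.184 Mbps × 5880 s = 4199401.9 Mb = 488.875 GiB.
AVC: 3.924 Mbps × 5880 s = 23073.1 Mb = 2.686 GiB.
Reduction: (1 − 2.686/488.875) × 100 = 99.45%.

99.5%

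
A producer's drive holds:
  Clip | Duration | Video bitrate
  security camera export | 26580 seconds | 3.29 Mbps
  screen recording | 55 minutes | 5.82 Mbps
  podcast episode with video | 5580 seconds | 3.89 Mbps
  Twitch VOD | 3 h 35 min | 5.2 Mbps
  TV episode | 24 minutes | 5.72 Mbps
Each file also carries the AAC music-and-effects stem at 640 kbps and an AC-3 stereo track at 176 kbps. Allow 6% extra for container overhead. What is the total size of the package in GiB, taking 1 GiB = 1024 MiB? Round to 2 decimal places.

30.15 GiB

Audio total: 640 + 176 = 816 kbps = 0.816 Mbps.
security camera export: 4.106 Mbps × 26580 s × 1.06 = 115685.7 Mb
screen recording: 6.636 Mbps × 3300 s × 1.06 = 23212.7 Mb
podcast episode with video: 4.706 Mbps × 5580 s × 1.06 = 27835.0 Mb
Twitch VOD: 6.016 Mbps × 12900 s × 1.06 = 82262.8 Mb
TV episode: 6.536 Mbps × 1440 s × 1.06 = 9976.6 Mb
Total: 258972.8 Mb = 32371.6 MB.
= 30.15 GiB.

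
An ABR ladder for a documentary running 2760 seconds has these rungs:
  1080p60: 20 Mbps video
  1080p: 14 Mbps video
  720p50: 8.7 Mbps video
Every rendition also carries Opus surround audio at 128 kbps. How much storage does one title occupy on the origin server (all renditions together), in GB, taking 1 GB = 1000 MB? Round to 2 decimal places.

Audio: 128 kbps = 0.128 Mbps.
Sum of rendition bitrates: (20+0.128) + (14+0.128) + (8.7+0.128) = 43.084 Mbps.
× 2760 s = 118,912 Mb = 14,864 MB = 14.86 GB.

14.86 GB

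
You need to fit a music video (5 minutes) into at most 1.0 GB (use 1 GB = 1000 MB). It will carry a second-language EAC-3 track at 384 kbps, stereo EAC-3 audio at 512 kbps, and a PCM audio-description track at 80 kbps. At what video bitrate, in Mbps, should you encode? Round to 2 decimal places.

Budget: 1.0 GB = 8000.0 Mb.
5 min = 300 s
Total bitrate budget: 8000.0 Mb / 300 s = 26.667 Mbps.
Audio total: 384 + 512 + 80 = 976 kbps = 0.976 Mbps.
Video: 26.667 − 0.976 = 25.691 Mbps.

25.69 Mbps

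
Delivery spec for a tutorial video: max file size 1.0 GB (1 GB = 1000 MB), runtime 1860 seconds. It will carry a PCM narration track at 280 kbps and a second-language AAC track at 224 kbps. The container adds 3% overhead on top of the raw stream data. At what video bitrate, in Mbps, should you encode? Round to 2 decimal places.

3.67 Mbps

Budget: 1.0 GB = 8000.0 Mb.
Stream payload after overhead: 8000.0 / 1.03 = 7767.0 Mb.
Total bitrate budget: 7767.0 Mb / 1860 s = 4.176 Mbps.
Audio total: 280 + 224 = 504 kbps = 0.504 Mbps.
Video: 4.176 − 0.504 = 3.672 Mbps.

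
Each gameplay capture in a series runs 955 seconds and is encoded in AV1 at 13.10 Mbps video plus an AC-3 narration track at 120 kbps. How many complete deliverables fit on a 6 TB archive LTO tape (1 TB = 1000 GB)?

3801

Audio: 120 kbps = 0.120 Mbps.
Total bitrate: 13.220 Mbps.
Per item: 13.220 Mbps × 955 s = 12,625 Mb = 1,578 MB.
Capacity: 6 TB = 48,000,000 Mb; 3801.95 items → 3801 complete.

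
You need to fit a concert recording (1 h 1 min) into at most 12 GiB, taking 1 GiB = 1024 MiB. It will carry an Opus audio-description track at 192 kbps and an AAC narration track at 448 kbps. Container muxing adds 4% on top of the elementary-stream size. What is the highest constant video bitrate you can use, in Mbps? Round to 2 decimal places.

Budget: 12 GiB = 103079.2 Mb.
Stream payload after overhead: 103079.2 / 1.04 = 99114.6 Mb.
1 h 1 min = 61 min = 3660 s
Total bitrate budget: 99114.6 Mb / 3660 s = 27.080 Mbps.
Audio total: 192 + 448 = 640 kbps = 0.640 Mbps.
Video: 27.080 − 0.640 = 26.440 Mbps.

26.44 Mbps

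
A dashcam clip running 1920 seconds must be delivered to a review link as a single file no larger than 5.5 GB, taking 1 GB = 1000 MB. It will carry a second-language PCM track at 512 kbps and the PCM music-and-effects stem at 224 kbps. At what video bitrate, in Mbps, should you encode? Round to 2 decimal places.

Budget: 5.5 GB = 44000.0 Mb.
Total bitrate budget: 44000.0 Mb / 1920 s = 22.917 Mbps.
Audio total: 512 + 224 = 736 kbps = 0.736 Mbps.
Video: 22.917 − 0.736 = 22.181 Mbps.

22.18 Mbps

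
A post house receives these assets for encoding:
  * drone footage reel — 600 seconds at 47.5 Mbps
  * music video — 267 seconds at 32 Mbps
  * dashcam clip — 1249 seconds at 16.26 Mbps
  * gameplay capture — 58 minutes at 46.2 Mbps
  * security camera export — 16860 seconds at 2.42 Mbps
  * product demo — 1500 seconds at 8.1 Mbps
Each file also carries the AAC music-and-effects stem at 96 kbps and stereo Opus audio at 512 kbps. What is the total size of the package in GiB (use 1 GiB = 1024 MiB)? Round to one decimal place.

33.3 GiB

Audio total: 96 + 512 = 608 kbps = 0.608 Mbps.
drone footage reel: 48.108 Mbps × 600 s = 28864.8 Mb
music video: 32.608 Mbps × 267 s = 8706.3 Mb
dashcam clip: 16.868 Mbps × 1249 s = 21068.1 Mb
gameplay capture: 46.808 Mbps × 3480 s = 162891.8 Mb
security camera export: 3.028 Mbps × 16860 s = 51052.1 Mb
product demo: 8.708 Mbps × 1500 s = 13062.0 Mb
Total: 285645.2 Mb = 35705.6 MB.
= 33.25 GiB.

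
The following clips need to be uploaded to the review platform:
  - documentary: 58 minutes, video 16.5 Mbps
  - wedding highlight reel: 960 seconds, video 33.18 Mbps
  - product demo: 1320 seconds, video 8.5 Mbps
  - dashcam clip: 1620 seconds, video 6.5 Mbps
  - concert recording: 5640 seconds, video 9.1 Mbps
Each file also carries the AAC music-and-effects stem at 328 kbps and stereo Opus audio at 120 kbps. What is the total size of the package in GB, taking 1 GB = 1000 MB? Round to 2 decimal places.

21.02 GB

Audio total: 328 + 120 = 448 kbps = 0.448 Mbps.
documentary: 16.948 Mbps × 3480 s = 58979.0 Mb
wedding highlight reel: 33.628 Mbps × 960 s = 32282.9 Mb
product demo: 8.948 Mbps × 1320 s = 11811.4 Mb
dashcam clip: 6.948 Mbps × 1620 s = 11255.8 Mb
concert recording: 9.548 Mbps × 5640 s = 53850.7 Mb
Total: 168179.8 Mb = 21022.5 MB.
= 21.02 GB.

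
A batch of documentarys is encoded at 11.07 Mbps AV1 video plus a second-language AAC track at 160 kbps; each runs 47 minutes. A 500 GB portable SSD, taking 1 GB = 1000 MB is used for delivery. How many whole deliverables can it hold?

47 min = 2820 s
Audio: 160 kbps = 0.160 Mbps.
Total bitrate: 11.230 Mbps.
Per item: 11.230 Mbps × 2820 s = 31,669 Mb = 3,959 MB.
Capacity: 500 GB = 4,000,000 Mb; 126.31 items → 126 complete.

126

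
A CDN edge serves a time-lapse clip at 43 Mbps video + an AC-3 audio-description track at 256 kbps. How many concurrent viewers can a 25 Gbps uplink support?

577

Audio: 256 kbps = 0.256 Mbps.
Per-viewer media rate: 43.256 Mbps.
25 Gbps = 25,000 Mbps; 25,000 / 43.256 = 577.95 → 577 viewers.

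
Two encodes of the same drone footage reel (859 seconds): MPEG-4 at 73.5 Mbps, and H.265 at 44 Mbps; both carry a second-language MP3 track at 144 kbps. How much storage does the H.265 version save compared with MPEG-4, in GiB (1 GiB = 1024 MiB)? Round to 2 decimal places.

2.95 GiB

Audio: 144 kbps = 0.144 Mbps.
MPEG-4: 73.644 Mbps × 859 s = 63260.2 Mb = 7.364 GiB.
H.265: 44.144 Mbps × 859 s = 37919.7 Mb = 4.414 GiB.
Saving: 7.364 − 4.414 = 2.950 GiB.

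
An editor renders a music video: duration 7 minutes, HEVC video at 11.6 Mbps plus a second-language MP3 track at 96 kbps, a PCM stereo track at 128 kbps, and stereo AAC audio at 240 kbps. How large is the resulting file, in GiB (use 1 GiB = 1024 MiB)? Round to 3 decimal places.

7 min = 420 s
Audio total: 96 + 128 + 240 = 464 kbps = 0.464 Mbps.
Total bitrate: 11.6 + 0.464 = 12.064 Mbps.
Stream data: 12.064 Mbps × 420 s = 5066.9 Mb.
5,067 Mb = 633,360,000 bytes ÷ 1,073,741,824 = 0.5899 GiB.

0.590 GiB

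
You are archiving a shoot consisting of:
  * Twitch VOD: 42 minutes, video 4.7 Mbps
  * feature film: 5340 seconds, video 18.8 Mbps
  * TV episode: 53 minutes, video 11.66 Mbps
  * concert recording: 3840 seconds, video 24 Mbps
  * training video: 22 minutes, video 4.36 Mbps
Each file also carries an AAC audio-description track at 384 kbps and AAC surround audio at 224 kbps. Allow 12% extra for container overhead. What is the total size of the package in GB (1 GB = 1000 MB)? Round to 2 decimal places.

Audio total: 384 + 224 = 608 kbps = 0.608 Mbps.
Twitch VOD: 5.308 Mbps × 2520 s × 1.12 = 14981.3 Mb
feature film: 19.408 Mbps × 5340 s × 1.12 = 116075.4 Mb
TV episode: 12.268 Mbps × 3180 s × 1.12 = 43693.7 Mb
concert recording: 24.608 Mbps × 3840 s × 1.12 = 105834.1 Mb
training video: 4.968 Mbps × 1320 s × 1.12 = 7344.7 Mb
Total: 287929.2 Mb = 35991.1 MB.
= 35.99 GB.

35.99 GB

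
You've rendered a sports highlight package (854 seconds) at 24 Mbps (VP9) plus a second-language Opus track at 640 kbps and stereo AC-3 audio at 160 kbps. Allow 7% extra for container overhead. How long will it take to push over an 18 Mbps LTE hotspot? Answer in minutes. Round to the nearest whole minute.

21 minutes

Audio total: 640 + 160 = 800 kbps = 0.800 Mbps.
Total bitrate: 24.800 Mbps.
File: 24.800 Mbps × 854 s = 21179.2 Mb.
With 7% container overhead: ×1.07. → 22661.7 Mb.
At 18 Mbps: 22661.7 / 18 = 1259.0 s ≈ 21 minutes.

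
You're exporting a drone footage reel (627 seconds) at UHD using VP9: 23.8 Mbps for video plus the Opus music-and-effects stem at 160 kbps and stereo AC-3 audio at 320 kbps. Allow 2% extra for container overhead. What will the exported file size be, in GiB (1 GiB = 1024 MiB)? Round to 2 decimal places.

Audio total: 160 + 320 = 480 kbps = 0.480 Mbps.
Total bitrate: 23.8 + 0.480 = 24.280 Mbps.
Stream data: 24.280 Mbps × 627 s = 15223.6 Mb.
With 2% container overhead: ×1.02.
15,528 Mb = 1,941,003,900 bytes ÷ 1,073,741,824 = 1.808 GiB.

1.81 GiB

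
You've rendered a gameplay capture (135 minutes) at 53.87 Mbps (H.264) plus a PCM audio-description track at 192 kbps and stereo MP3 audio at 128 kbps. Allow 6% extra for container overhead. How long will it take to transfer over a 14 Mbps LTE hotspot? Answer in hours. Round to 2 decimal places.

9.23 hours

135 min = 8100 s
Audio total: 192 + 128 = 320 kbps = 0.320 Mbps.
Total bitrate: 54.190 Mbps.
File: 54.190 Mbps × 8100 s = 438939.0 Mb.
With 6% container overhead: ×1.06. → 465275.3 Mb.
At 14 Mbps: 465275.3 / 14 = 33234.0 s ≈ 9.23 hours.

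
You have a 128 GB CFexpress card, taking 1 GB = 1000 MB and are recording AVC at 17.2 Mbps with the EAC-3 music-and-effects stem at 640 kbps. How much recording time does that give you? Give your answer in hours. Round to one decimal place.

Audio: 640 kbps = 0.640 Mbps.
Total bitrate: 17.2 + 0.640 = 17.840 Mbps.
Capacity: 128 GB = 1,024,000 Mb.
Recording time: 1,024,000 / 17.840 = 57,399 s ≈ 15.9 hours.

15.9 hours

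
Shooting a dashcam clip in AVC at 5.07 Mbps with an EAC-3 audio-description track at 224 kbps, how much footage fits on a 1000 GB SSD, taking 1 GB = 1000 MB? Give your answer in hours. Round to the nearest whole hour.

420 hours

Audio: 224 kbps = 0.224 Mbps.
Total bitrate: 5.07 + 0.224 = 5.294 Mbps.
Capacity: 1000 GB = 8,000,000 Mb.
Recording time: 8,000,000 / 5.294 = 1,511,145 s ≈ 420 hours.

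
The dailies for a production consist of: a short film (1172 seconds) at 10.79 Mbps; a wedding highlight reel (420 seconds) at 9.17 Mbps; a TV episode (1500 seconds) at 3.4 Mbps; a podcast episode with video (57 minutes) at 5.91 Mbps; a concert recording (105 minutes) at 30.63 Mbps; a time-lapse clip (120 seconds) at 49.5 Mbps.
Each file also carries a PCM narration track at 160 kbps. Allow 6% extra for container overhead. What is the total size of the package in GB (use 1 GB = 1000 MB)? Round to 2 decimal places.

Audio: 160 kbps = 0.160 Mbps.
short film: 10.950 Mbps × 1172 s × 1.06 = 13603.4 Mb
wedding highlight reel: 9.330 Mbps × 420 s × 1.06 = 4153.7 Mb
TV episode: 3.560 Mbps × 1500 s × 1.06 = 5660.4 Mb
podcast episode with video: 6.070 Mbps × 3420 s × 1.06 = 22005.0 Mb
concert recording: 30.790 Mbps × 6300 s × 1.06 = 205615.6 Mb
time-lapse clip: 49.660 Mbps × 120 s × 1.06 = 6316.8 Mb
Total: 257354.9 Mb = 32169.4 MB.
= 32.17 GB.

32.17 GB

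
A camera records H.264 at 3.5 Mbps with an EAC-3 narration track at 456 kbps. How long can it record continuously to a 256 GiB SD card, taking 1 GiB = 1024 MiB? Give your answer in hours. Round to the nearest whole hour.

Audio: 456 kbps = 0.456 Mbps.
Total bitrate: 3.5 + 0.456 = 3.956 Mbps.
Capacity: 256 GiB = 2,199,023 Mb.
Recording time: 2,199,023 / 3.956 = 555,870 s ≈ 154 hours.

154 hours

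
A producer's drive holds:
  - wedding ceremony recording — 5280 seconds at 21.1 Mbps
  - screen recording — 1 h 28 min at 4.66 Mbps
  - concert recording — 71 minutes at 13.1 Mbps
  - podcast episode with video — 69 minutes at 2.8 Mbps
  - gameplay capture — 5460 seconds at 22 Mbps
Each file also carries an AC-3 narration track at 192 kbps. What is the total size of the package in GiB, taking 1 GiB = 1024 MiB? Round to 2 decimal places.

Audio: 192 kbps = 0.192 Mbps.
wedding ceremony recording: 21.292 Mbps × 5280 s = 112421.8 Mb
screen recording: 4.852 Mbps × 5280 s = 25618.6 Mb
concert recording: 13.292 Mbps × 4260 s = 56623.9 Mb
podcast episode with video: 2.992 Mbps × 4140 s = 12386.9 Mb
gameplay capture: 22.192 Mbps × 5460 s = 121168.3 Mb
Total: 328219.4 Mb = 41027.4 MB.
= 38.21 GiB.

38.21 GiB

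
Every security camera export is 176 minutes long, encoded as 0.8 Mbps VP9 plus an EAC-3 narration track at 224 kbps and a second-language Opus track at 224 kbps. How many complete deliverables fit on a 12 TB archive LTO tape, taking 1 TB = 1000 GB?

176 min = 10560 s
Audio total: 224 + 224 = 448 kbps = 0.448 Mbps.
Total bitrate: 1.248 Mbps.
Per item: 1.248 Mbps × 10560 s = 13,179 Mb = 1,647 MB.
Capacity: 12 TB = 96,000,000 Mb; 7284.38 items → 7284 complete.

7284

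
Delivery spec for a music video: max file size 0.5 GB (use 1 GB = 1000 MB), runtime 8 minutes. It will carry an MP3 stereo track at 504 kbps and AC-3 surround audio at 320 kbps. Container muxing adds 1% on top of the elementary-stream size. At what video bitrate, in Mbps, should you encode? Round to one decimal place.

7.4 Mbps

Budget: 0.5 GB = 4000.0 Mb.
Stream payload after overhead: 4000.0 / 1.01 = 3960.4 Mb.
8 min = 480 s
Total bitrate budget: 3960.4 Mb / 480 s = 8.251 Mbps.
Audio total: 504 + 320 = 824 kbps = 0.824 Mbps.
Video: 8.251 − 0.824 = 7.427 Mbps.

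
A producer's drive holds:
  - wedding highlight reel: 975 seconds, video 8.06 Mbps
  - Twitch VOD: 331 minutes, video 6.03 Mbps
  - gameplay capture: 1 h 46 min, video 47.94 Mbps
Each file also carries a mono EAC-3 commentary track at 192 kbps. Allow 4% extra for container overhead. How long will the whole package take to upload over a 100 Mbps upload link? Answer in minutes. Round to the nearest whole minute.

Audio: 192 kbps = 0.192 Mbps.
wedding highlight reel: 8.252 Mbps × 975 s × 1.04 = 8367.5 Mb
Twitch VOD: 6.222 Mbps × 19860 s × 1.04 = 128511.7 Mb
gameplay capture: 48.132 Mbps × 6360 s × 1.04 = 318364.3 Mb
Total: 455243.5 Mb = 56905.4 MB.
At 100 Mbps: 455243.5 / 100 = 4552 s ≈ 75.9 minutes.

76 minutes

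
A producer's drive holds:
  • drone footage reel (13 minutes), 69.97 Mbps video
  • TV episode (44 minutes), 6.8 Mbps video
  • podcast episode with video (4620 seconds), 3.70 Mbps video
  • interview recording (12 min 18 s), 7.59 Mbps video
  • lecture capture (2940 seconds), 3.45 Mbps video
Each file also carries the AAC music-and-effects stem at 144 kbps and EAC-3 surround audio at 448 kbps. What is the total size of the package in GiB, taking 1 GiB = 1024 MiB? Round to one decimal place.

Audio total: 144 + 448 = 592 kbps = 0.592 Mbps.
drone footage reel: 70.562 Mbps × 780 s = 55038.4 Mb
TV episode: 7.392 Mbps × 2640 s = 19514.9 Mb
podcast episode with video: 4.292 Mbps × 4620 s = 19829.0 Mb
interview recording: 8.182 Mbps × 738 s = 6038.3 Mb
lecture capture: 4.042 Mbps × 2940 s = 11883.5 Mb
Total: 112304.1 Mb = 14038.0 MB.
= 13.07 GiB.

13.1 GiB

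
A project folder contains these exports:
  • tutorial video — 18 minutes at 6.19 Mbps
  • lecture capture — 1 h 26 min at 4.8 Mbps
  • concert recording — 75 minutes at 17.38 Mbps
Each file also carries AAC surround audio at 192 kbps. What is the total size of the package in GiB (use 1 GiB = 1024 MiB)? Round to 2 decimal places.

Audio: 192 kbps = 0.192 Mbps.
tutorial video: 6.382 Mbps × 1080 s = 6892.6 Mb
lecture capture: 4.992 Mbps × 5160 s = 25758.7 Mb
concert recording: 17.572 Mbps × 4500 s = 79074.0 Mb
Total: 111725.3 Mb = 13965.7 MB.
= 13.01 GiB.

13.01 GiB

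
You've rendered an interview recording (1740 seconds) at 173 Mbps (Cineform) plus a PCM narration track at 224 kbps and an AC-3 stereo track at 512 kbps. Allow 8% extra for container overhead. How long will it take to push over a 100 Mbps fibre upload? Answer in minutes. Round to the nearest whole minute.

Audio total: 224 + 512 = 736 kbps = 0.736 Mbps.
Total bitrate: 173.736 Mbps.
File: 173.736 Mbps × 1740 s = 302300.6 Mb.
With 8% container overhead: ×1.08. → 326484.7 Mb.
At 100 Mbps: 326484.7 / 100 = 3264.8 s ≈ 54.4 minutes.

54 minutes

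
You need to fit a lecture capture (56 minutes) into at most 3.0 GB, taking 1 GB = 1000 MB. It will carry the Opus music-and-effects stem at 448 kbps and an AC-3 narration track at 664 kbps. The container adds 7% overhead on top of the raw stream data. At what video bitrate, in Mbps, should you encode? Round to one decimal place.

Budget: 3.0 GB = 24000.0 Mb.
Stream payload after overhead: 24000.0 / 1.07 = 22429.9 Mb.
56 min = 3360 s
Total bitrate budget: 22429.9 Mb / 3360 s = 6.676 Mbps.
Audio total: 448 + 664 = 1112 kbps = 1.112 Mbps.
Video: 6.676 − 1.112 = 5.564 Mbps.

5.6 Mbps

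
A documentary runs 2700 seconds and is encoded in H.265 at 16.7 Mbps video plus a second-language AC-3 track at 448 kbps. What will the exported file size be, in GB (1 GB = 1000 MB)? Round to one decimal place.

5.8 GB

Audio: 448 kbps = 0.448 Mbps.
Total bitrate: 16.7 + 0.448 = 17.148 Mbps.
Stream data: 17.148 Mbps × 2700 s = 46299.6 Mb.
46,300 Mb ÷ 8 = 5,787 MB → 5.787 GB.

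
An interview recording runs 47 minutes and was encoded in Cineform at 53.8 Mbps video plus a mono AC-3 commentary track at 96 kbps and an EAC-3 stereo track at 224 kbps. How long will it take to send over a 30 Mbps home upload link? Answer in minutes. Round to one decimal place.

47 min = 2820 s
Audio total: 96 + 224 = 320 kbps = 0.320 Mbps.
Total bitrate: 54.120 Mbps.
File: 54.120 Mbps × 2820 s = 152618.4 Mb.
At 30 Mbps: 152618.4 / 30 = 5087.3 s ≈ 84.8 minutes.

84.8 minutes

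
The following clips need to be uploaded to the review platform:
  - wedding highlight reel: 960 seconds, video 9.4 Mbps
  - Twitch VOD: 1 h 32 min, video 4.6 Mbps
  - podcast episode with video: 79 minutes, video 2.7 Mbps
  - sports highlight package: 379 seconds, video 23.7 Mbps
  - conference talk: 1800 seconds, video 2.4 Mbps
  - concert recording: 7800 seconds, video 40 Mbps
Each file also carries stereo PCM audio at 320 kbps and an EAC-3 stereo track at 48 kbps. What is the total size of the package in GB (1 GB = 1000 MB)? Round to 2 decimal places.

Audio total: 320 + 48 = 368 kbps = 0.368 Mbps.
wedding highlight reel: 9.768 Mbps × 960 s = 9377.3 Mb
Twitch VOD: 4.968 Mbps × 5520 s = 27423.4 Mb
podcast episode with video: 3.068 Mbps × 4740 s = 14542.3 Mb
sports highlight package: 24.068 Mbps × 379 s = 9121.8 Mb
conference talk: 2.768 Mbps × 1800 s = 4982.4 Mb
concert recording: 40.368 Mbps × 7800 s = 314870.4 Mb
Total: 380317.5 Mb = 47539.7 MB.
= 47.54 GB.

47.54 GB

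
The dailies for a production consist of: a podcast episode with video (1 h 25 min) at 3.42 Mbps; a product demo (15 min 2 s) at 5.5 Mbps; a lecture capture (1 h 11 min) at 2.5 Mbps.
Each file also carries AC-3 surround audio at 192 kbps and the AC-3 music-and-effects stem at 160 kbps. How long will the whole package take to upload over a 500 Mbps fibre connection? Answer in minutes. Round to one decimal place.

1.2 minutes

Audio total: 192 + 160 = 352 kbps = 0.352 Mbps.
podcast episode with video: 3.772 Mbps × 5100 s = 19237.2 Mb
product demo: 5.852 Mbps × 902 s = 5278.5 Mb
lecture capture: 2.852 Mbps × 4260 s = 12149.5 Mb
Total: 36665.2 Mb = 4583.2 MB.
At 500 Mbps: 36665.2 / 500 = 73 s ≈ 1.22 minutes.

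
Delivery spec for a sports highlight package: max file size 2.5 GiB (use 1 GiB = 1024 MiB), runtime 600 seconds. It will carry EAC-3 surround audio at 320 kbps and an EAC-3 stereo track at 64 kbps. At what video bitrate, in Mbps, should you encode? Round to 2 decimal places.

Budget: 2.5 GiB = 21474.8 Mb.
Total bitrate budget: 21474.8 Mb / 600 s = 35.791 Mbps.
Audio total: 320 + 64 = 384 kbps = 0.384 Mbps.
Video: 35.791 − 0.384 = 35.407 Mbps.

35.41 Mbps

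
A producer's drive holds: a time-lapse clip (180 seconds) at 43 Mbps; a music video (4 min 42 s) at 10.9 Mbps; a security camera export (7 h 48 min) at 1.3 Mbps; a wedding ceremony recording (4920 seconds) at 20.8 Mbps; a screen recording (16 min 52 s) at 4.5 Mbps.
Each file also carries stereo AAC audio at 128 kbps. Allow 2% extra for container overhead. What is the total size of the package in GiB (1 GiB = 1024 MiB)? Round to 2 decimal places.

Audio: 128 kbps = 0.128 Mbps.
time-lapse clip: 43.128 Mbps × 180 s × 1.02 = 7918.3 Mb
music video: 11.028 Mbps × 282 s × 1.02 = 3172.1 Mb
security camera export: 1.428 Mbps × 28080 s × 1.02 = 40900.2 Mb
wedding ceremony recording: 20.928 Mbps × 4920 s × 1.02 = 105025.1 Mb
screen recording: 4.628 Mbps × 1012 s × 1.02 = 4777.2 Mb
Total: 161792.9 Mb = 20224.1 MB.
= 18.84 GiB.

18.84 GiB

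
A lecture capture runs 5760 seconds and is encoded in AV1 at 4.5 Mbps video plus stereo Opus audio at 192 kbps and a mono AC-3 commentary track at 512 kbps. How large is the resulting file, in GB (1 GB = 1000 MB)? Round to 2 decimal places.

3.75 GB

Audio total: 192 + 512 = 704 kbps = 0.704 Mbps.
Total bitrate: 4.5 + 0.704 = 5.204 Mbps.
Stream data: 5.204 Mbps × 5760 s = 29975.0 Mb.
29,975 Mb ÷ 8 = 3,747 MB → 3.747 GB.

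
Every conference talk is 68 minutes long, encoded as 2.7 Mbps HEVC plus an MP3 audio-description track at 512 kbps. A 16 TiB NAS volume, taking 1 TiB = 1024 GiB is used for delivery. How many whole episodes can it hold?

10739

68 min = 4080 s
Audio: 512 kbps = 0.512 Mbps.
Total bitrate: 3.212 Mbps.
Per item: 3.212 Mbps × 4080 s = 13,105 Mb = 1,638 MB.
Capacity: 16 TiB = 140,737,488 Mb; 10739.25 items → 10739 complete.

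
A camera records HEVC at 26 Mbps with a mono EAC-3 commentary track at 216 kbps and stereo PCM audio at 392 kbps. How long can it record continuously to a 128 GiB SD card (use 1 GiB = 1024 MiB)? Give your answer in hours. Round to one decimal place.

11.5 hours

Audio total: 216 + 392 = 608 kbps = 0.608 Mbps.
Total bitrate: 26 + 0.608 = 26.608 Mbps.
Capacity: 128 GiB = 1,099,512 Mb.
Recording time: 1,099,512 / 26.608 = 41,323 s ≈ 11.5 hours.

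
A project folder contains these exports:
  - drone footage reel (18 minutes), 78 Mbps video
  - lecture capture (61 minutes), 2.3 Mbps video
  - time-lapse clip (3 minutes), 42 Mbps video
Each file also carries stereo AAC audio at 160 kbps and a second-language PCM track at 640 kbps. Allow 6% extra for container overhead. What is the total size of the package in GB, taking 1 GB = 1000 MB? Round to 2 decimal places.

13.80 GB

Audio total: 160 + 640 = 800 kbps = 0.800 Mbps.
drone footage reel: 78.800 Mbps × 1080 s × 1.06 = 90210.2 Mb
lecture capture: 3.100 Mbps × 3660 s × 1.06 = 12026.8 Mb
time-lapse clip: 42.800 Mbps × 180 s × 1.06 = 8166.2 Mb
Total: 110403.2 Mb = 13800.4 MB.
= 13.80 GB.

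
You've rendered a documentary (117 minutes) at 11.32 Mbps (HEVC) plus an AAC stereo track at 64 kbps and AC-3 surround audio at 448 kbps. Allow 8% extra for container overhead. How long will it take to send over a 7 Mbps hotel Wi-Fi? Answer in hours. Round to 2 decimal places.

117 min = 7020 s
Audio total: 64 + 448 = 512 kbps = 0.512 Mbps.
Total bitrate: 11.832 Mbps.
File: 11.832 Mbps × 7020 s = 83060.6 Mb.
With 8% container overhead: ×1.08. → 89705.5 Mb.
At 7 Mbps: 89705.5 / 7 = 12815.1 s ≈ 3.56 hours.

3.56 hours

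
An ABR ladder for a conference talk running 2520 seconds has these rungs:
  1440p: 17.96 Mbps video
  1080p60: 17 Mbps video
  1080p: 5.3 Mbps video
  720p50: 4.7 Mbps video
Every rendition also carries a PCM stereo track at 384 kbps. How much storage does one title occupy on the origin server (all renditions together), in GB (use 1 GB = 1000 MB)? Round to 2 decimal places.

14.65 GB

Audio: 384 kbps = 0.384 Mbps.
Sum of rendition bitrates: (17.96+0.384) + (17+0.384) + (5.3+0.384) + (4.7+0.384) = 46.496 Mbps.
× 2520 s = 117,170 Mb = 14,646 MB = 14.65 GB.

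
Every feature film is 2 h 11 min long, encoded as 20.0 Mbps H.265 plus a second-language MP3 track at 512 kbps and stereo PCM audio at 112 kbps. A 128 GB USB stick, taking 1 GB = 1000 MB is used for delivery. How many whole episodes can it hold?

2 h 11 min = 131 min = 7860 s
Audio total: 512 + 112 = 624 kbps = 0.624 Mbps.
Total bitrate: 20.624 Mbps.
Per item: 20.624 Mbps × 7860 s = 162,105 Mb = 20,263 MB.
Capacity: 128 GB = 1,024,000 Mb; 6.32 items → 6 complete.

6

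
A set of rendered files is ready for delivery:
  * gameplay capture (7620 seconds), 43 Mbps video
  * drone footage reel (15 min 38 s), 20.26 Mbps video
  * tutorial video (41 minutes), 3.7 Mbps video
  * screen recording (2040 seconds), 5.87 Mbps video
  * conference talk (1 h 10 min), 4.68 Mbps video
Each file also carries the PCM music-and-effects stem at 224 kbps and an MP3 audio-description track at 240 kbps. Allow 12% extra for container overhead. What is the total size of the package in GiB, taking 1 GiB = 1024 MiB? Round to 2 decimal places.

51.55 GiB

Audio total: 224 + 240 = 464 kbps = 0.464 Mbps.
gameplay capture: 43.464 Mbps × 7620 s × 1.12 = 370939.2 Mb
drone footage reel: 20.724 Mbps × 938 s × 1.12 = 21771.8 Mb
tutorial video: 4.164 Mbps × 2460 s × 1.12 = 11472.7 Mb
screen recording: 6.334 Mbps × 2040 s × 1.12 = 14471.9 Mb
conference talk: 5.144 Mbps × 4200 s × 1.12 = 24197.4 Mb
Total: 442852.9 Mb = 55356.6 MB.
= 51.55 GiB.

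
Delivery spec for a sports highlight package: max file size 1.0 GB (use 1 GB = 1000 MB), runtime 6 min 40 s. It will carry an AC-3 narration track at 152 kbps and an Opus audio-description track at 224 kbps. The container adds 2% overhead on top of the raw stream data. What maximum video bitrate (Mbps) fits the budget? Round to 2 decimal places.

19.23 Mbps

Budget: 1.0 GB = 8000.0 Mb.
Stream payload after overhead: 8000.0 / 1.02 = 7843.1 Mb.
6 min 40 s = 400 s
Total bitrate budget: 7843.1 Mb / 400 s = 19.608 Mbps.
Audio total: 152 + 224 = 376 kbps = 0.376 Mbps.
Video: 19.608 − 0.376 = 19.232 Mbps.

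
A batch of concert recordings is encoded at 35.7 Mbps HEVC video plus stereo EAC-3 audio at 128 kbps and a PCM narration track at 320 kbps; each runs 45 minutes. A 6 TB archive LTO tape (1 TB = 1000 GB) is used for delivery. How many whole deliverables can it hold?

45 min = 2700 s
Audio total: 128 + 320 = 448 kbps = 0.448 Mbps.
Total bitrate: 36.148 Mbps.
Per item: 36.148 Mbps × 2700 s = 97,600 Mb = 12,200 MB.
Capacity: 6 TB = 48,000,000 Mb; 491.81 items → 491 complete.

491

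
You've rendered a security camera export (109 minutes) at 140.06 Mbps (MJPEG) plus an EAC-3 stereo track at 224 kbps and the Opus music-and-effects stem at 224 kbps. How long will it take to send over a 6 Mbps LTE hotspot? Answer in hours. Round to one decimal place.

42.5 hours

109 min = 6540 s
Audio total: 224 + 224 = 448 kbps = 0.448 Mbps.
Total bitrate: 140.508 Mbps.
File: 140.508 Mbps × 6540 s = 918922.3 Mb.
At 6 Mbps: 918922.3 / 6 = 153153.7 s ≈ 42.5 hours.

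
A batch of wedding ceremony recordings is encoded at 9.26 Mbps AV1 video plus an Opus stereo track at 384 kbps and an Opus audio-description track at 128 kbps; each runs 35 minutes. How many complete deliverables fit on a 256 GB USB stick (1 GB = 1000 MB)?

35 min = 2100 s
Audio total: 384 + 128 = 512 kbps = 0.512 Mbps.
Total bitrate: 9.772 Mbps.
Per item: 9.772 Mbps × 2100 s = 20,521 Mb = 2,565 MB.
Capacity: 256 GB = 2,048,000 Mb; 99.80 items → 99 complete.

99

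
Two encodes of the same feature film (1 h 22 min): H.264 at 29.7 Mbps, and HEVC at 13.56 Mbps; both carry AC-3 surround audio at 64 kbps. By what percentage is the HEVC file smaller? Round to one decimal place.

1 h 22 min = 82 min = 4920 s
Audio: 64 kbps = 0.064 Mbps.
H.264: 29.764 Mbps × 4920 s = 146438.9 Mb = 18.305 GB.
HEVC: 13.624 Mbps × 4920 s = 67030.1 Mb = 8.379 GB.
Reduction: (1 − 8.379/18.305) × 100 = 54.23%.

54.2%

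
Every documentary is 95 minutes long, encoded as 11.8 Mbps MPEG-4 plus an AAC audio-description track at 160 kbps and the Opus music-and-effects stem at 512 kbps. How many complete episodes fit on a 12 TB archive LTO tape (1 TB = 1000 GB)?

95 min = 5700 s
Audio total: 160 + 512 = 672 kbps = 0.672 Mbps.
Total bitrate: 12.472 Mbps.
Per item: 12.472 Mbps × 5700 s = 71,090 Mb = 8,886 MB.
Capacity: 12 TB = 96,000,000 Mb; 1350.39 items → 1350 complete.

1350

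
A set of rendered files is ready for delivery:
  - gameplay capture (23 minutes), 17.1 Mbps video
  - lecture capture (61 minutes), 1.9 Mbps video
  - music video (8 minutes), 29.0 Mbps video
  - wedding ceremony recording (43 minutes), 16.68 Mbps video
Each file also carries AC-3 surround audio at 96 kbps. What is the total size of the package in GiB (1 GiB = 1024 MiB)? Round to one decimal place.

10.3 GiB

Audio: 96 kbps = 0.096 Mbps.
gameplay capture: 17.196 Mbps × 1380 s = 23730.5 Mb
lecture capture: 1.996 Mbps × 3660 s = 7305.4 Mb
music video: 29.096 Mbps × 480 s = 13966.1 Mb
wedding ceremony recording: 16.776 Mbps × 2580 s = 43282.1 Mb
Total: 88284.0 Mb = 11035.5 MB.
= 10.28 GiB.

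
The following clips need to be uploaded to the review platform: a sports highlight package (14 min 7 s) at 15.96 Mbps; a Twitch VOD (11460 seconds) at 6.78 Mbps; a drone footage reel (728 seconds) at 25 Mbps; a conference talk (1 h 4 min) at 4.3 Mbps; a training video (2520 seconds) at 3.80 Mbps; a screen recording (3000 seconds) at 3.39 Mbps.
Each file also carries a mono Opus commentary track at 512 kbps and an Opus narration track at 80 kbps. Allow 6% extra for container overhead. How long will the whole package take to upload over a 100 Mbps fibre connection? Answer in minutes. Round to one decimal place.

28.1 minutes

Audio total: 512 + 80 = 592 kbps = 0.592 Mbps.
sports highlight package: 16.552 Mbps × 847 s × 1.06 = 14860.7 Mb
Twitch VOD: 7.372 Mbps × 11460 s × 1.06 = 89552.1 Mb
drone footage reel: 25.592 Mbps × 728 s × 1.06 = 19748.8 Mb
conference talk: 4.892 Mbps × 3840 s × 1.06 = 19912.4 Mb
training video: 4.392 Mbps × 2520 s × 1.06 = 11731.9 Mb
screen recording: 3.982 Mbps × 3000 s × 1.06 = 12662.8 Mb
Total: 168468.7 Mb = 21058.6 MB.
At 100 Mbps: 168468.7 / 100 = 1685 s ≈ 28.1 minutes.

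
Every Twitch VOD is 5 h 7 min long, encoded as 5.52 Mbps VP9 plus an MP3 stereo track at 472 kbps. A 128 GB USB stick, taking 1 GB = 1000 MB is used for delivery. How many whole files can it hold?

5 h 7 min = 307 min = 18420 s
Audio: 472 kbps = 0.472 Mbps.
Total bitrate: 5.992 Mbps.
Per item: 5.992 Mbps × 18420 s = 110,373 Mb = 13,797 MB.
Capacity: 128 GB = 1,024,000 Mb; 9.28 items → 9 complete.

9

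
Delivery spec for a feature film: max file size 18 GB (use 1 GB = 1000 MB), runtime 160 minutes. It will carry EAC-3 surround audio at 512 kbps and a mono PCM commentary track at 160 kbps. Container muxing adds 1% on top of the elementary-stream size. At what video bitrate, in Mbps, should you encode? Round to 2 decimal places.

Budget: 18 GB = 144000.0 Mb.
Stream payload after overhead: 144000.0 / 1.01 = 142574.3 Mb.
160 min = 9600 s
Total bitrate budget: 142574.3 Mb / 9600 s = 14.851 Mbps.
Audio total: 512 + 160 = 672 kbps = 0.672 Mbps.
Video: 14.851 − 0.672 = 14.179 Mbps.

14.18 Mbps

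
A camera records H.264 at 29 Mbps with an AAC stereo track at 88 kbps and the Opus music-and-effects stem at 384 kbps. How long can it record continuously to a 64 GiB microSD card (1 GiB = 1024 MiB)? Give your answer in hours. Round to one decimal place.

5.2 hours

Audio total: 88 + 384 = 472 kbps = 0.472 Mbps.
Total bitrate: 29 + 0.472 = 29.472 Mbps.
Capacity: 64 GiB = 549,756 Mb.
Recording time: 549,756 / 29.472 = 18,653 s ≈ 5.18 hours.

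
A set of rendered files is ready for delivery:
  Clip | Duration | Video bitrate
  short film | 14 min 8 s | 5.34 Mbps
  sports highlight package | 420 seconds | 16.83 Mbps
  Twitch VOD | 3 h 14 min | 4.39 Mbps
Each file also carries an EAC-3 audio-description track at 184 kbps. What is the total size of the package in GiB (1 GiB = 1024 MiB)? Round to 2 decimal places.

7.58 GiB

Audio: 184 kbps = 0.184 Mbps.
short film: 5.524 Mbps × 848 s = 4684.4 Mb
sports highlight package: 17.014 Mbps × 420 s = 7145.9 Mb
Twitch VOD: 4.574 Mbps × 11640 s = 53241.4 Mb
Total: 65071.6 Mb = 8133.9 MB.
= 7.575 GiB.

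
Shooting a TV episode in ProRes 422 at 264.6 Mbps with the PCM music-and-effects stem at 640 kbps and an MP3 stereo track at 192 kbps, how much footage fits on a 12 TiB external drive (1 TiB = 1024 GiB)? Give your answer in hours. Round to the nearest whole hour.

Audio total: 640 + 192 = 832 kbps = 0.832 Mbps.
Total bitrate: 264.6 + 0.832 = 265.432 Mbps.
Capacity: 12 TiB = 105,553,116 Mb.
Recording time: 105,553,116 / 265.432 = 397,665 s ≈ 110 hours.

110 hours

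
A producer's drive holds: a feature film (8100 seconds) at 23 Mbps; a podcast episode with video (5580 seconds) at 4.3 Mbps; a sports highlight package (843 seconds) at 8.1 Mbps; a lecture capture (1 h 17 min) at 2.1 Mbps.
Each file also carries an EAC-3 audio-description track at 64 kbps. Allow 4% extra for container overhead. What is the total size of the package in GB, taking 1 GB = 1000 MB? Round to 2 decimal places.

29.65 GB

Audio: 64 kbps = 0.064 Mbps.
feature film: 23.064 Mbps × 8100 s × 1.04 = 194291.1 Mb
podcast episode with video: 4.364 Mbps × 5580 s × 1.04 = 25325.2 Mb
sports highlight package: 8.164 Mbps × 843 s × 1.04 = 7157.5 Mb
lecture capture: 2.164 Mbps × 4620 s × 1.04 = 10397.6 Mb
Total: 237171.4 Mb = 29646.4 MB.
= 29.65 GB.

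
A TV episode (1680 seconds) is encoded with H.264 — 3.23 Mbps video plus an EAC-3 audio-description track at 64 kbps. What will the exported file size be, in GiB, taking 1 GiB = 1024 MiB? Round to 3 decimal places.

0.644 GiB

Audio: 64 kbps = 0.064 Mbps.
Total bitrate: 3.23 + 0.064 = 3.294 Mbps.
Stream data: 3.294 Mbps × 1680 s = 5533.9 Mb.
5,534 Mb = 691,740,000 bytes ÷ 1,073,741,824 = 0.6442 GiB.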